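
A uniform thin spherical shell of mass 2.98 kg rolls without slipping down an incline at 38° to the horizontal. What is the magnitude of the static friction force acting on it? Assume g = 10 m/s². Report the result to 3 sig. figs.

f ≈ 7.34 N

With I = (2/3)MR², the ratio k = I/(MR²) is 2/3.
Translational: Mg sinθ − f = Ma. Rotational about the CM: fR = Iα = kMRa, so f = kMa.
Combining, a = g sinθ/(1+k) and f = kMa = kMg sinθ/(1+k).
f = (2/3) × 2.98 × 10 × sin38° / 1.667 ≈ 7.34 N.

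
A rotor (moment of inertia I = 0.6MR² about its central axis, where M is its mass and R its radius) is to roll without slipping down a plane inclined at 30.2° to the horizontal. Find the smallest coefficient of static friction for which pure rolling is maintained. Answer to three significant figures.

With I = 0.6MR², the ratio k = I/(MR²) is 0.6.
Newton's second law down the slope: Mg sinθ − f = Ma. The torque equation fR = Iα (with α = a/R) gives f = kMa.
These give a = g sinθ/(1+k) and the required friction f = kMg sinθ/(1+k).
The normal force is N = Mg cosθ, so μ_min = f/N = k tanθ/(1+k).
μ_min = 0.6 × tan30.2° / 1.6 ≈ 0.218.

μ_min ≈ 0.218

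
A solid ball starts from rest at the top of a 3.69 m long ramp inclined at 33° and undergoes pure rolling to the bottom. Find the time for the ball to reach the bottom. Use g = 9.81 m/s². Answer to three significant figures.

For this body I = (2/5)MR², i.e. k = I/(MR²) = 0.4.
Newton's second law down the slope: Mg sinθ − f = Ma. The torque equation fR = Iα (with α = a/R) gives f = kMa.
Hence a = g sinθ/(1+k) = 9.81×sin33°/1.4 = 3.816 m/s².
Starting from rest, L = ½at², so t = √(2L/a) = √(2×3.69/3.816) ≈ 1.39 s.

t ≈ 1.39 s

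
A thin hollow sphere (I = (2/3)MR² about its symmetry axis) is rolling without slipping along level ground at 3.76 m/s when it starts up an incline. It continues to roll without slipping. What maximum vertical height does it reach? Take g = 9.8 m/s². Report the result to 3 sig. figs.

The moment of inertia is (2/3)MR², giving k ≡ I/(MR²) = 2/3.
Pure rolling means v = ωR; then KE = ½Mv² + ½I(v/R)² = ½(1+k)Mv² = (5/6)Mv².
All of this converts to potential energy at the highest point: (5/6)Mv₀² = Mgh.
Thus h = (1+k)v₀²/(2g) = 1.667 × 3.76² / (2 × 9.8) ≈ 1.20 m.

h ≈ 1.20 m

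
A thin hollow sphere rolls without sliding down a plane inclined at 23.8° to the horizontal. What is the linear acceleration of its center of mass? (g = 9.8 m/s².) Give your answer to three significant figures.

a ≈ 2.37 m/s²

The moment of inertia is (2/3)MR², giving k ≡ I/(MR²) = 2/3.
Along the incline Mg sinθ − f = Ma, and torque about the center fR = Iα = kMR²(a/R) gives f = kMa.
Eliminating f: Mg sinθ = (1+k)Ma, so a = g sinθ/(1+k) = 9.8 × sin23.8° / 1.667 ≈ 2.37 m/s².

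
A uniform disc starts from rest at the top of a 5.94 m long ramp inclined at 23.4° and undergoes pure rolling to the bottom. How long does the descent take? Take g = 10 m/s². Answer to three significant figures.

t ≈ 2.12 s

Here I = (1/2)MR², so the shape factor k = I/(MR²) = 0.5.
Newton's second law down the slope: Mg sinθ − f = Ma. The torque equation fR = Iα (with α = a/R) gives f = kMa.
Hence a = g sinθ/(1+k) = 10×sin23.4°/1.5 = 2.648 m/s².
With constant a from rest, t = √(2L/a) = √(2·5.94/2.648) ≈ 2.12 s.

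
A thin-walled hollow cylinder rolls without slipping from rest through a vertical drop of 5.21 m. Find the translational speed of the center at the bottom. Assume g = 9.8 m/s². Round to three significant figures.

v ≈ 7.15 m/s

The moment of inertia is MR², giving k ≡ I/(MR²) = 1.
Pure rolling means v = ωR; then KE = ½Mv² + ½I(v/R)² = ½(1+k)Mv² = Mv².
Energy conservation: Mgh = Mv², so v = √(2gh/(1+k)) = √(2 × 9.8 × 5.21 / 2) ≈ 7.15 m/s.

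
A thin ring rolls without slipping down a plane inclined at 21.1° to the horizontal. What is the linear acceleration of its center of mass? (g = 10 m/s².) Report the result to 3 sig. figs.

a ≈ 1.80 m/s²

For this body I = MR², i.e. k = I/(MR²) = 1.
Translational: Mg sinθ − f = Ma. Rotational about the CM: fR = Iα = kMRa, so f = kMa.
Eliminating f: Mg sinθ = (1+k)Ma, so a = g sinθ/(1+k) = 10 × sin21.1° / 2 ≈ 1.80 m/s².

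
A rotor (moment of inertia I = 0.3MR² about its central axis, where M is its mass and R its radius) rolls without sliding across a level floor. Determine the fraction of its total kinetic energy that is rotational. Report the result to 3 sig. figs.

With I = 0.3MR², the ratio k = I/(MR²) is 0.3.
With ω = v/R, KE_trans = ½Mv² and KE_rot = ½Iω² = ½kMv², so KE_total = ½(1+k)Mv².
The rotational fraction is therefore k/(1+k) = 0.3/1.3 ≈ 0.231.

fraction ≈ 0.231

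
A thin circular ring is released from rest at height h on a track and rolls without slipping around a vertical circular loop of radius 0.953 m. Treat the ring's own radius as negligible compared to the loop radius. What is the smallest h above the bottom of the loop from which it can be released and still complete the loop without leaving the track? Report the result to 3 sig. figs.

h_min ≈ 2.86 m

Here I = MR², so the shape factor k = I/(MR²) = 1.
At the top, contact is just lost when gravity alone supplies the centripetal force: Mg = Mv_top²/r, i.e. v_top² = gr.
With ω = v/R, the kinetic energy at speed v is ½(1+k)Mv² = Mv².
Energy conservation from release (height h) to the top (height 2r): Mgh = Mg(2r) + M·gr.
Thus h_min = 2r + (1+k)r/2 = r(2 + 2/2) = 0.953 × 3 ≈ 2.86 m.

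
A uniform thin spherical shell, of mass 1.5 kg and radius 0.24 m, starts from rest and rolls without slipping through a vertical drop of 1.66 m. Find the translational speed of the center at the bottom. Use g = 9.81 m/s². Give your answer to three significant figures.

Here I = (2/3)MR², so the shape factor k = I/(MR²) = 2/3.
The rolling condition ω = v/R makes the rotational term ½I(v/R)² = ½kMv², so KE_total = ½(1+k)Mv² = (5/6)Mv².
Energy conservation: Mgh = (5/6)Mv², so v = √(2gh/(1+k)) = √(2 × 9.81 × 1.66 / 1.667) ≈ 4.42 m/s.

v ≈ 4.42 m/s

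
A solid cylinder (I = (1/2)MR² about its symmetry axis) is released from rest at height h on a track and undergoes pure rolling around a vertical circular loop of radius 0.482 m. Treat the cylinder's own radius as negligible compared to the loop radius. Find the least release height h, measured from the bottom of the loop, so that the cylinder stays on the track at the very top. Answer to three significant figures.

Here I = (1/2)MR², so the shape factor k = I/(MR²) = 0.5.
At the top of the loop, the minimum-contact condition is Mg = Mv_top²/r, so v_top² = gr.
With ω = v/R, the kinetic energy at speed v is ½(1+k)Mv² = (3/4)Mv².
Energy conservation from release (height h) to the top (height 2r): Mgh = Mg(2r) + (3/4)M·gr.
Thus h_min = 2r + (1+k)r/2 = r(2 + 1.5/2) = 0.482 × 2.75 ≈ 1.33 m.

h_min ≈ 1.33 m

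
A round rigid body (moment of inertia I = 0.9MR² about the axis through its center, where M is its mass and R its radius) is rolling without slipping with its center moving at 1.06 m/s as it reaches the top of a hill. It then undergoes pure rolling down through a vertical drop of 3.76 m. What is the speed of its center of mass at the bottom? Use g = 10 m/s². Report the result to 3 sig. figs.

Here I = 0.9MR², so the shape factor k = I/(MR²) = 0.9.
Rolling without slipping gives ω = v/R, so the total kinetic energy is ½Mv² + ½Iω² = ½(1+k)Mv² = (19/20)Mv².
Conserving energy between top and bottom: (19/20)Mv² = (19/20)Mv₀² + Mgh, hence v² = v₀² + 2gh/(1+k).
v = √(1.06² + 2×10×3.76/1.9) = √40.7 ≈ 6.38 m/s.

v ≈ 6.38 m/s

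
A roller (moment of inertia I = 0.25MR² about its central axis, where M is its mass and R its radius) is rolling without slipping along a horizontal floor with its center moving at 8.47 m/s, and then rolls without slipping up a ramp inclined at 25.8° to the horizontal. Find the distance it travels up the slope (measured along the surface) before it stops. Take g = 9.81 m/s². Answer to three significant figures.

d ≈ 10.5 m

For this body I = 0.25MR², i.e. k = I/(MR²) = 0.25.
Pure rolling means v = ωR; then KE = ½Mv² + ½I(v/R)² = ½(1+k)Mv² = (5/8)Mv².
Setting this equal to Mgh gives the vertical rise h = (1+k)v₀²/(2g) = 1.25×8.47²/(2×9.81) = 4.571 m.
Along the incline, d = h/sinθ = 4.571/sin25.8° ≈ 10.5 m.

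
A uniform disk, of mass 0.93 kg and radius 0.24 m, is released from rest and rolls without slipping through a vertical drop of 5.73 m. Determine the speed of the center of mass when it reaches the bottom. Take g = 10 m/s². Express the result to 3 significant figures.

v ≈ 8.74 m/s

The moment of inertia is (1/2)MR², giving k ≡ I/(MR²) = 0.5.
The rolling condition ω = v/R makes the rotational term ½I(v/R)² = ½kMv², so KE_total = ½(1+k)Mv² = (3/4)Mv².
Setting Mgh = (3/4)Mv² gives v = √(2gh/(1+k)) = √(2·10·5.73/1.5) ≈ 8.74 m/s.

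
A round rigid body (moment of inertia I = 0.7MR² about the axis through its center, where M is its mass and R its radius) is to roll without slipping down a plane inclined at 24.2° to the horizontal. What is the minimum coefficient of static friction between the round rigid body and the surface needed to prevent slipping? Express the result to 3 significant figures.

μ_min ≈ 0.185

For this body I = 0.7MR², i.e. k = I/(MR²) = 0.7.
Newton's second law down the slope: Mg sinθ − f = Ma. The torque equation fR = Iα (with α = a/R) gives f = kMa.
These give a = g sinθ/(1+k) and the required friction f = kMg sinθ/(1+k).
With N = Mg cosθ, the no-slip condition f ≤ μN gives μ_min = f/N = k tanθ/(1+k).
μ_min = 0.7 × tan24.2° / 1.7 ≈ 0.185.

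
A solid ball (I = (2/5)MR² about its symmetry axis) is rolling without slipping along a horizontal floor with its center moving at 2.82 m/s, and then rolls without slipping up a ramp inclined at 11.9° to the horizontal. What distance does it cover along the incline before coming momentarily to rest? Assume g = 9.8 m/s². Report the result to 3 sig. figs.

Here I = (2/5)MR², so the shape factor k = I/(MR²) = 0.4.
Since it rolls without slipping, ω = v/R and KE = ½Mv² + ½Iω² = ½(1+k)Mv² = (7/10)Mv².
Setting this equal to Mgh gives the vertical rise h = (1+k)v₀²/(2g) = 1.4×2.82²/(2×9.8) = 0.568 m.
The distance along the slope is d = h/sinθ = 0.568/sin11.9° ≈ 2.75 m.

d ≈ 2.75 m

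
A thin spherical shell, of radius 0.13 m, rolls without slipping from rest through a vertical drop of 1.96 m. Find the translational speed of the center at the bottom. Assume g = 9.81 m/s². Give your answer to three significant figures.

Here I = (2/3)MR², so the shape factor k = I/(MR²) = 2/3.
Since it rolls without slipping, ω = v/R and KE = ½Mv² + ½Iω² = ½(1+k)Mv² = (5/6)Mv².
Energy conservation: Mgh = (5/6)Mv², so v = √(2gh/(1+k)) = √(2 × 9.81 × 1.96 / 1.667) ≈ 4.80 m/s.

v ≈ 4.80 m/s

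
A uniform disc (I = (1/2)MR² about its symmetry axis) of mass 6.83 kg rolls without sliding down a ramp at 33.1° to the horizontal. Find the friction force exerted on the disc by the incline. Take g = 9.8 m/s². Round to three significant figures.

Here I = (1/2)MR², so the shape factor k = I/(MR²) = 0.5.
Translational: Mg sinθ − f = Ma. Rotational about the CM: fR = Iα = kMRa, so f = kMa.
Combining, a = g sinθ/(1+k) and f = kMa = kMg sinθ/(1+k).
f = 0.5 × 6.83 × 9.8 × sin33.1° / 1.5 ≈ 12.2 N.

f ≈ 12.2 N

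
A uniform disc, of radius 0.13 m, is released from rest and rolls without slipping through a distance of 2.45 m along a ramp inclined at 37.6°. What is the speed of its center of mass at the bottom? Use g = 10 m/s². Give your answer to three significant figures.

For this body I = (1/2)MR², i.e. k = I/(MR²) = 0.5.
Rolling without slipping gives ω = v/R, so the total kinetic energy is ½Mv² + ½Iω² = ½(1+k)Mv² = (3/4)Mv².
The vertical drop is h = L sinθ = 2.45 × sin37.6° = 1.495 m.
Energy conservation: Mgh = (3/4)Mv², so v = √(2gh/(1+k)) = √(2 × 10 × 1.495 / 1.5) ≈ 4.46 m/s.

v ≈ 4.46 m/s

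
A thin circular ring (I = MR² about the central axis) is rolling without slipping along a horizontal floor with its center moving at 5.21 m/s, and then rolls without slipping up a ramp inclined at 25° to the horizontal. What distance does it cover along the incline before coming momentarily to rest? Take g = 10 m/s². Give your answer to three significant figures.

Here I = MR², so the shape factor k = I/(MR²) = 1.
Rolling without slipping gives ω = v/R, so the total kinetic energy is ½Mv² + ½Iω² = ½(1+k)Mv² = Mv².
Setting this equal to Mgh gives the vertical rise h = (1+k)v₀²/(2g) = 2×5.21²/(2×10) = 2.714 m.
Along the incline, d = h/sinθ = 2.714/sin25° ≈ 6.42 m.

d ≈ 6.42 m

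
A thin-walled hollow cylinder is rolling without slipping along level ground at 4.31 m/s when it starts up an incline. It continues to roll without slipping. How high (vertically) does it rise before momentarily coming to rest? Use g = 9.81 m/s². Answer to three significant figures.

h ≈ 1.89 m

Here I = MR², so the shape factor k = I/(MR²) = 1.
Pure rolling means v = ωR; then KE = ½Mv² + ½I(v/R)² = ½(1+k)Mv² = Mv².
All of this converts to potential energy at the highest point: Mv₀² = Mgh.
Thus h = (1+k)v₀²/(2g) = 2 × 4.31² / (2 × 9.81) ≈ 1.89 m.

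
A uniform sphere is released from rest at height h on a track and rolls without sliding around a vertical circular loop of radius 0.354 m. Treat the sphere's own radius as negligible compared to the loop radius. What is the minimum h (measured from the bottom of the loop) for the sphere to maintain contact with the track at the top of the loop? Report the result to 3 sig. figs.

h_min ≈ 0.956 m

With I = (2/5)MR², the ratio k = I/(MR²) is 0.4.
At the top of the loop, the minimum-contact condition is Mg = Mv_top²/r, so v_top² = gr.
With ω = v/R, the kinetic energy at speed v is ½(1+k)Mv² = (7/10)Mv².
Energy conservation from release (height h) to the top (height 2r): Mgh = Mg(2r) + (7/10)M·gr.
Thus h_min = 2r + (1+k)r/2 = r(2 + 1.4/2) = 0.354 × 2.7 ≈ 0.956 m.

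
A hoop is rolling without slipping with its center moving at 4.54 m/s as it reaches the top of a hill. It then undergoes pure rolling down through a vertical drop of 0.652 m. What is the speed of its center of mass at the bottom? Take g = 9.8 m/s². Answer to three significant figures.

With I = MR², the ratio k = I/(MR²) is 1.
Pure rolling means v = ωR; then KE = ½Mv² + ½I(v/R)² = ½(1+k)Mv² = Mv².
Energy conservation: Mv₀² + Mgh = Mv², so v² = v₀² + 2gh/(1+k).
v = √(4.54² + 2×9.8×0.652/2) = √27 ≈ 5.20 m/s.

v ≈ 5.20 m/s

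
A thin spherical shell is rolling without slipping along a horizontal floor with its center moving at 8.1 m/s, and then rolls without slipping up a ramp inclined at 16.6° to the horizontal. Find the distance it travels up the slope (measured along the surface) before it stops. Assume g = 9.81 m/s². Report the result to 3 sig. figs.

d ≈ 19.5 m

Here I = (2/3)MR², so the shape factor k = I/(MR²) = 2/3.
Rolling without slipping gives ω = v/R, so the total kinetic energy is ½Mv² + ½Iω² = ½(1+k)Mv² = (5/6)Mv².
Setting this equal to Mgh gives the vertical rise h = (1+k)v₀²/(2g) = 1.667×8.1²/(2×9.81) = 5.573 m.
Along the incline, d = h/sinθ = 5.573/sin16.6° ≈ 19.5 m.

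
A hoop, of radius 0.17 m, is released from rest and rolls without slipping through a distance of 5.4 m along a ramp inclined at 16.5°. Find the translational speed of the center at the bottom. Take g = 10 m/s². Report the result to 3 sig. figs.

v ≈ 3.92 m/s

The moment of inertia is MR², giving k ≡ I/(MR²) = 1.
Since it rolls without slipping, ω = v/R and KE = ½Mv² + ½Iω² = ½(1+k)Mv² = Mv².
The vertical drop is h = L sinθ = 5.4 × sin16.5° = 1.534 m.
Setting Mgh = Mv² gives v = √(2gh/(1+k)) = √(2·10·1.534/2) ≈ 3.92 m/s.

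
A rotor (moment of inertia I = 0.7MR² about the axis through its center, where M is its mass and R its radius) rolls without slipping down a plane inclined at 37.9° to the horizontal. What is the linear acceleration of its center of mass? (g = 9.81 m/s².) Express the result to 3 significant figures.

a ≈ 3.54 m/s²

With I = 0.7MR², the ratio k = I/(MR²) is 0.7.
Newton's second law down the slope: Mg sinθ − f = Ma. The torque equation fR = Iα (with α = a/R) gives f = kMa.
Eliminating f: Mg sinθ = (1+k)Ma, so a = g sinθ/(1+k) = 9.81 × sin37.9° / 1.7 ≈ 3.54 m/s².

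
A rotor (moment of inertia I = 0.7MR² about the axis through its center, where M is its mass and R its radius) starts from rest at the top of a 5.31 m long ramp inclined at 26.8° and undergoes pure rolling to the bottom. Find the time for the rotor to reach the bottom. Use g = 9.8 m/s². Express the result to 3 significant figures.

t ≈ 2.02 s

The moment of inertia is 0.7MR², giving k ≡ I/(MR²) = 0.7.
Newton's second law down the slope: Mg sinθ − f = Ma. The torque equation fR = Iα (with α = a/R) gives f = kMa.
Hence a = g sinθ/(1+k) = 9.8×sin26.8°/1.7 = 2.599 m/s².
Starting from rest, L = ½at², so t = √(2L/a) = √(2×5.31/2.599) ≈ 2.02 s.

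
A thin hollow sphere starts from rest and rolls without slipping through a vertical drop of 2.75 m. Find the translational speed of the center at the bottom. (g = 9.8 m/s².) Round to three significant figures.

The moment of inertia is (2/3)MR², giving k ≡ I/(MR²) = 2/3.
The rolling condition ω = v/R makes the rotational term ½I(v/R)² = ½kMv², so KE_total = ½(1+k)Mv² = (5/6)Mv².
Energy conservation: Mgh = (5/6)Mv², so v = √(2gh/(1+k)) = √(2 × 9.8 × 2.75 / 1.667) ≈ 5.69 m/s.

v ≈ 5.69 m/s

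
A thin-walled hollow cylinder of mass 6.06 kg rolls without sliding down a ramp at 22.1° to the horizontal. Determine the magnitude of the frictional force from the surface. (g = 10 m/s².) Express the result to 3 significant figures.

f ≈ 11.4 N

For this body I = MR², i.e. k = I/(MR²) = 1.
Translational: Mg sinθ − f = Ma. Rotational about the CM: fR = Iα = kMRa, so f = kMa.
Combining, a = g sinθ/(1+k) and f = kMa = kMg sinθ/(1+k).
f = 1 × 6.06 × 10 × sin22.1° / 2 ≈ 11.4 N.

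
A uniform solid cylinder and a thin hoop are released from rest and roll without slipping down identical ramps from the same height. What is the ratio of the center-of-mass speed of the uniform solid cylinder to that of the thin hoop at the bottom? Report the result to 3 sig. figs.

v_ratio ≈ 1.15

Each satisfies Mgh = ½(1+k)Mv² with k = I/(MR²), so v ∝ 1/√(1+k).
For the uniform solid cylinder k = 0.5; for the thin hoop k = 1.
v₁/v₂ = √((1+k₂)/(1+k₁)) = √(2/1.5) ≈ 1.15.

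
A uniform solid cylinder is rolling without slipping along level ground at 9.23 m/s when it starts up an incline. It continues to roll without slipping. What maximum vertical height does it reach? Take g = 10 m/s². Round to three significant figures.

h ≈ 6.39 m

With I = (1/2)MR², the ratio k = I/(MR²) is 0.5.
The rolling condition ω = v/R makes the rotational term ½I(v/R)² = ½kMv², so KE_total = ½(1+k)Mv² = (3/4)Mv².
All of this converts to potential energy at the highest point: (3/4)Mv₀² = Mgh.
Thus h = (1+k)v₀²/(2g) = 1.5 × 9.23² / (2 × 10) ≈ 6.39 m.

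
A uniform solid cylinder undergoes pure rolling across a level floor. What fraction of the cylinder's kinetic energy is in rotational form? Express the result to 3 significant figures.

fraction ≈ 0.333

Here I = (1/2)MR², so the shape factor k = I/(MR²) = 0.5.
With ω = v/R, KE_trans = ½Mv² and KE_rot = ½Iω² = ½kMv², so KE_total = ½(1+k)Mv².
The rotational fraction is therefore k/(1+k) = 0.5/1.5 ≈ 0.333.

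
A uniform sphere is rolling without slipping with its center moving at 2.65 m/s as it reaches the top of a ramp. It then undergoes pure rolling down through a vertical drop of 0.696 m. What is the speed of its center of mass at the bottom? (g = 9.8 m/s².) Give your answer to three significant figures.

Here I = (2/5)MR², so the shape factor k = I/(MR²) = 0.4.
Pure rolling means v = ωR; then KE = ½Mv² + ½I(v/R)² = ½(1+k)Mv² = (7/10)Mv².
Energy conservation: (7/10)Mv₀² + Mgh = (7/10)Mv², so v² = v₀² + 2gh/(1+k).
v = √(2.65² + 2×9.8×0.696/1.4) = √16.77 ≈ 4.09 m/s.

v ≈ 4.09 m/s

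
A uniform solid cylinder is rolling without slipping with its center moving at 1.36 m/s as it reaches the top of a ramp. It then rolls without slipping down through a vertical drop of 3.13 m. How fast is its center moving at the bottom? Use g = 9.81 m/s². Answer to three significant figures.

v ≈ 6.54 m/s

The moment of inertia is (1/2)MR², giving k ≡ I/(MR²) = 0.5.
Since it rolls without slipping, ω = v/R and KE = ½Mv² + ½Iω² = ½(1+k)Mv² = (3/4)Mv².
Energy conservation: (3/4)Mv₀² + Mgh = (3/4)Mv², so v² = v₀² + 2gh/(1+k).
v = √(1.36² + 2×9.81×3.13/1.5) = √42.79 ≈ 6.54 m/s.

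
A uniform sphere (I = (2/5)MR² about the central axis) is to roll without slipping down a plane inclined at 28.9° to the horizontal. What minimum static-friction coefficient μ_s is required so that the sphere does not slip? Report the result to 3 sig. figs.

The moment of inertia is (2/5)MR², giving k ≡ I/(MR²) = 0.4.
Translational: Mg sinθ − f = Ma. Rotational about the CM: fR = Iα = kMRa, so f = kMa.
These give a = g sinθ/(1+k) and the required friction f = kMg sinθ/(1+k).
The normal force is N = Mg cosθ, so μ_min = f/N = k tanθ/(1+k).
μ_min = 0.4 × tan28.9° / 1.4 ≈ 0.158.

μ_min ≈ 0.158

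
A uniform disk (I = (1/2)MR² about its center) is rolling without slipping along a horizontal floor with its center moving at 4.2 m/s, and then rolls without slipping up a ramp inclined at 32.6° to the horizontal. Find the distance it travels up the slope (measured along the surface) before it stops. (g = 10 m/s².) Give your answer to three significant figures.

Here I = (1/2)MR², so the shape factor k = I/(MR²) = 0.5.
Since it rolls without slipping, ω = v/R and KE = ½Mv² + ½Iω² = ½(1+k)Mv² = (3/4)Mv².
Setting this equal to Mgh gives the vertical rise h = (1+k)v₀²/(2g) = 1.5×4.2²/(2×10) = 1.323 m.
Along the incline, d = h/sinθ = 1.323/sin32.6° ≈ 2.46 m.

d ≈ 2.46 m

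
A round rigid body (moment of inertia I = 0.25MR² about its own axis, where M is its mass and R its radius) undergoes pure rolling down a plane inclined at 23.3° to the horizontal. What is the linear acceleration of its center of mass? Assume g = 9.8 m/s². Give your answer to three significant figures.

The moment of inertia is 0.25MR², giving k ≡ I/(MR²) = 0.25.
Newton's second law down the slope: Mg sinθ − f = Ma. The torque equation fR = Iα (with α = a/R) gives f = kMa.
Eliminating f: Mg sinθ = (1+k)Ma, so a = g sinθ/(1+k) = 9.8 × sin23.3° / 1.25 ≈ 3.10 m/s².

a ≈ 3.10 m/s²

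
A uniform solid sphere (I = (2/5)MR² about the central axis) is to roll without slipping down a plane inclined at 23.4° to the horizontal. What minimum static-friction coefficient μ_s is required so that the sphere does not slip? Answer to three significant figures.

μ_min ≈ 0.124

The moment of inertia is (2/5)MR², giving k ≡ I/(MR²) = 0.4.
Translational: Mg sinθ − f = Ma. Rotational about the CM: fR = Iα = kMRa, so f = kMa.
These give a = g sinθ/(1+k) and the required friction f = kMg sinθ/(1+k).
The normal force is N = Mg cosθ, so μ_min = f/N = k tanθ/(1+k).
μ_min = 0.4 × tan23.4° / 1.4 ≈ 0.124.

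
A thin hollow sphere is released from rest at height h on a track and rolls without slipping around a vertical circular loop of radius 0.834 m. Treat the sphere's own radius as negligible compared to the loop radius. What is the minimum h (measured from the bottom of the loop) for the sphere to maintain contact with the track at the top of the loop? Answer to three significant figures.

Here I = (2/3)MR², so the shape factor k = I/(MR²) = 2/3.
At the top of the loop, the minimum-contact condition is Mg = Mv_top²/r, so v_top² = gr.
With ω = v/R, the kinetic energy at speed v is ½(1+k)Mv² = (5/6)Mv².
Energy conservation from release (height h) to the top (height 2r): Mgh = Mg(2r) + (5/6)M·gr.
Thus h_min = 2r + (1+k)r/2 = r(2 + 1.667/2) = 0.834 × 2.833 ≈ 2.36 m.

h_min ≈ 2.36 m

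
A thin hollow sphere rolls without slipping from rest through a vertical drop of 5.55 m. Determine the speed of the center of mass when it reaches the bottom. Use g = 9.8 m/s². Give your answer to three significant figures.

v ≈ 8.08 m/s

Here I = (2/3)MR², so the shape factor k = I/(MR²) = 2/3.
Pure rolling means v = ωR; then KE = ½Mv² + ½I(v/R)² = ½(1+k)Mv² = (5/6)Mv².
Energy conservation: Mgh = (5/6)Mv², so v = √(2gh/(1+k)) = √(2 × 9.8 × 5.55 / 1.667) ≈ 8.08 m/s.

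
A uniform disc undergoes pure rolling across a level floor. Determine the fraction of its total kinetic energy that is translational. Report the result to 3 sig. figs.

For this body I = (1/2)MR², i.e. k = I/(MR²) = 0.5.
Since ω = v/R, the translational part is ½Mv² and the rotational part is ½I(v/R)² = ½kMv²; the total is ½(1+k)Mv².
The translational fraction is therefore 1/(1+k) = 1/1.5 ≈ 0.667.

fraction ≈ 0.667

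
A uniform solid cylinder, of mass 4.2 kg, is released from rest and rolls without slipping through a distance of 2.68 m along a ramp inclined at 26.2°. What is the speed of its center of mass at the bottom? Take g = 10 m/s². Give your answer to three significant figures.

Here I = (1/2)MR², so the shape factor k = I/(MR²) = 0.5.
Pure rolling means v = ωR; then KE = ½Mv² + ½I(v/R)² = ½(1+k)Mv² = (3/4)Mv².
The vertical drop is h = L sinθ = 2.68 × sin26.2° = 1.183 m.
Setting Mgh = (3/4)Mv² gives v = √(2gh/(1+k)) = √(2·10·1.183/1.5) ≈ 3.97 m/s.

v ≈ 3.97 m/s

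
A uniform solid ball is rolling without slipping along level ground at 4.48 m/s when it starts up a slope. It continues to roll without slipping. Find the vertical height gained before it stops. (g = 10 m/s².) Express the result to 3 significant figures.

h ≈ 1.40 m

The moment of inertia is (2/5)MR², giving k ≡ I/(MR²) = 0.4.
The rolling condition ω = v/R makes the rotational term ½I(v/R)² = ½kMv², so KE_total = ½(1+k)Mv² = (7/10)Mv².
At the top the kinetic energy is zero, so (7/10)Mv₀² = Mgh.
Thus h = (1+k)v₀²/(2g) = 1.4 × 4.48² / (2 × 10) ≈ 1.40 m.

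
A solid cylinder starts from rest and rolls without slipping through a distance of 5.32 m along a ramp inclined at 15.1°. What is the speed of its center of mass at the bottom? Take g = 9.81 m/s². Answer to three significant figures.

v ≈ 4.26 m/s

For this body I = (1/2)MR², i.e. k = I/(MR²) = 0.5.
The rolling condition ω = v/R makes the rotational term ½I(v/R)² = ½kMv², so KE_total = ½(1+k)Mv² = (3/4)Mv².
The vertical drop is h = L sinθ = 5.32 × sin15.1° = 1.386 m.
Energy conservation: Mgh = (3/4)Mv², so v = √(2gh/(1+k)) = √(2 × 9.81 × 1.386 / 1.5) ≈ 4.26 m/s.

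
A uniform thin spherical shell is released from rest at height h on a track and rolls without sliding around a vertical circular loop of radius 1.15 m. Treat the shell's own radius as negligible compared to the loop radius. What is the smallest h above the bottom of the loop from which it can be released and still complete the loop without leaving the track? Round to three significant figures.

h_min ≈ 3.26 m

Here I = (2/3)MR², so the shape factor k = I/(MR²) = 2/3.
At the top, contact is just lost when gravity alone supplies the centripetal force: Mg = Mv_top²/r, i.e. v_top² = gr.
With ω = v/R, the kinetic energy at speed v is ½(1+k)Mv² = (5/6)Mv².
Energy conservation from release (height h) to the top (height 2r): Mgh = Mg(2r) + (5/6)M·gr.
Thus h_min = 2r + (1+k)r/2 = r(2 + 1.667/2) = 1.15 × 2.833 ≈ 3.26 m.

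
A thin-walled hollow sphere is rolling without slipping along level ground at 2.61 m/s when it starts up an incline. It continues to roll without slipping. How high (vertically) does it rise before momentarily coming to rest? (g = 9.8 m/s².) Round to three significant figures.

h ≈ 0.579 m

Here I = (2/3)MR², so the shape factor k = I/(MR²) = 2/3.
The rolling condition ω = v/R makes the rotational term ½I(v/R)² = ½kMv², so KE_total = ½(1+k)Mv² = (5/6)Mv².
At the top the kinetic energy is zero, so (5/6)Mv₀² = Mgh.
Thus h = (1+k)v₀²/(2g) = 1.667 × 2.61² / (2 × 9.8) ≈ 0.579 m.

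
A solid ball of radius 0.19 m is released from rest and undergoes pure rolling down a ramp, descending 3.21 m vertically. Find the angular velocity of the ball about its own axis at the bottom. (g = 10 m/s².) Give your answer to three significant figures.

Here I = (2/5)MR², so the shape factor k = I/(MR²) = 0.4.
The rolling condition ω = v/R makes the rotational term ½I(v/R)² = ½kMv², so KE_total = ½(1+k)Mv² = (7/10)Mv².
Energy conservation Mgh = ½(1+k)Mv² gives v = √(2gh/(1+k)) = √(2 × 10 × 3.21 / 1.4) = 6.772 m/s.
The angular speed follows from ω = v/R = 6.772/0.19 ≈ 35.6 rad/s.

ω ≈ 35.6 rad/s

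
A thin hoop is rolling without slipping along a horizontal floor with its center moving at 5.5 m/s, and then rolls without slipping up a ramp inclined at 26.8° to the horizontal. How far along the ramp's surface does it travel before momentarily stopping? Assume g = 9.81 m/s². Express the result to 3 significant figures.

d ≈ 6.84 m

Here I = MR², so the shape factor k = I/(MR²) = 1.
Since it rolls without slipping, ω = v/R and KE = ½Mv² + ½Iω² = ½(1+k)Mv² = Mv².
Setting this equal to Mgh gives the vertical rise h = (1+k)v₀²/(2g) = 2×5.5²/(2×9.81) = 3.084 m.
Along the incline, d = h/sinθ = 3.084/sin26.8° ≈ 6.84 m.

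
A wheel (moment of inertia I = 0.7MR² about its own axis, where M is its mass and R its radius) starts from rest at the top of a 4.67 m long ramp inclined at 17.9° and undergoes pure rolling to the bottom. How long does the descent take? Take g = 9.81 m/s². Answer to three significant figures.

t ≈ 2.29 s

For this body I = 0.7MR², i.e. k = I/(MR²) = 0.7.
Newton's second law down the slope: Mg sinθ − f = Ma. The torque equation fR = Iα (with α = a/R) gives f = kMa.
Hence a = g sinθ/(1+k) = 9.81×sin17.9°/1.7 = 1.774 m/s².
With constant a from rest, t = √(2L/a) = √(2·4.67/1.774) ≈ 2.29 s.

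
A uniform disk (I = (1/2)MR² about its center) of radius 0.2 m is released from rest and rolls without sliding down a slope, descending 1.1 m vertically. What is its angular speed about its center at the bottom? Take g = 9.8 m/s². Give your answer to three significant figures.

ω ≈ 19.0 rad/s

With I = (1/2)MR², the ratio k = I/(MR²) is 0.5.
Since it rolls without slipping, ω = v/R and KE = ½Mv² + ½Iω² = ½(1+k)Mv² = (3/4)Mv².
Energy conservation Mgh = ½(1+k)Mv² gives v = √(2gh/(1+k)) = √(2 × 9.8 × 1.1 / 1.5) = 3.791 m/s.
Then ω = v/R = 3.791 / 0.2 ≈ 19.0 rad/s.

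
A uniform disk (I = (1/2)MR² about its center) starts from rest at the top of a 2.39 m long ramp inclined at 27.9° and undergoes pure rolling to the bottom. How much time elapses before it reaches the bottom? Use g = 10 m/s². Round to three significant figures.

t ≈ 1.24 s

With I = (1/2)MR², the ratio k = I/(MR²) is 0.5.
Translational: Mg sinθ − f = Ma. Rotational about the CM: fR = Iα = kMRa, so f = kMa.
Hence a = g sinθ/(1+k) = 10×sin27.9°/1.5 = 3.12 m/s².
With constant a from rest, t = √(2L/a) = √(2·2.39/3.12) ≈ 1.24 s.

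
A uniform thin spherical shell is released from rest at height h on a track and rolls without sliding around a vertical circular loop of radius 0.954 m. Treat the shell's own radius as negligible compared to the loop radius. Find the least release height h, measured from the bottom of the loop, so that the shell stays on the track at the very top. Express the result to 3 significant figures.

h_min ≈ 2.70 m

Here I = (2/3)MR², so the shape factor k = I/(MR²) = 2/3.
At the top, contact is just lost when gravity alone supplies the centripetal force: Mg = Mv_top²/r, i.e. v_top² = gr.
With ω = v/R, the kinetic energy at speed v is ½(1+k)Mv² = (5/6)Mv².
Energy conservation from release (height h) to the top (height 2r): Mgh = Mg(2r) + (5/6)M·gr.
Thus h_min = 2r + (1+k)r/2 = r(2 + 1.667/2) = 0.954 × 2.833 ≈ 2.70 m.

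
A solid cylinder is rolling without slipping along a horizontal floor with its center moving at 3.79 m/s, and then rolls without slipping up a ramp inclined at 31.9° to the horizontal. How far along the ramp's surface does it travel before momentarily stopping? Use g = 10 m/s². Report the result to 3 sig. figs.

For this body I = (1/2)MR², i.e. k = I/(MR²) = 0.5.
Rolling without slipping gives ω = v/R, so the total kinetic energy is ½Mv² + ½Iω² = ½(1+k)Mv² = (3/4)Mv².
Setting this equal to Mgh gives the vertical rise h = (1+k)v₀²/(2g) = 1.5×3.79²/(2×10) = 1.077 m.
Along the incline, d = h/sinθ = 1.077/sin31.9° ≈ 2.04 m.

d ≈ 2.04 m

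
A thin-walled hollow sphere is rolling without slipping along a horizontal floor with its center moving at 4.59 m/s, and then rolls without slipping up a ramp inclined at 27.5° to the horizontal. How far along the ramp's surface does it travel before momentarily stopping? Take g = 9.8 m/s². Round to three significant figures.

d ≈ 3.88 m

Here I = (2/3)MR², so the shape factor k = I/(MR²) = 2/3.
Since it rolls without slipping, ω = v/R and KE = ½Mv² + ½Iω² = ½(1+k)Mv² = (5/6)Mv².
Setting this equal to Mgh gives the vertical rise h = (1+k)v₀²/(2g) = 1.667×4.59²/(2×9.8) = 1.792 m.
Along the incline, d = h/sinθ = 1.792/sin27.5° ≈ 3.88 m.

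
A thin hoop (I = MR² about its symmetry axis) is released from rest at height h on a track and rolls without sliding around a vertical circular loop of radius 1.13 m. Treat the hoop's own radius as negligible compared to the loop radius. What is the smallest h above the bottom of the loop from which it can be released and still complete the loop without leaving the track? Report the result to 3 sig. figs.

The moment of inertia is MR², giving k ≡ I/(MR²) = 1.
At the top, contact is just lost when gravity alone supplies the centripetal force: Mg = Mv_top²/r, i.e. v_top² = gr.
With ω = v/R, the kinetic energy at speed v is ½(1+k)Mv² = Mv².
Energy conservation from release (height h) to the top (height 2r): Mgh = Mg(2r) + M·gr.
Thus h_min = 2r + (1+k)r/2 = r(2 + 2/2) = 1.13 × 3 ≈ 3.39 m.

h_min ≈ 3.39 m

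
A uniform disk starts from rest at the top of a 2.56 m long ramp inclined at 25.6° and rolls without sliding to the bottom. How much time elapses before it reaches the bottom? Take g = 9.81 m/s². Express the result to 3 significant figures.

t ≈ 1.35 s

The moment of inertia is (1/2)MR², giving k ≡ I/(MR²) = 0.5.
Translational: Mg sinθ − f = Ma. Rotational about the CM: fR = Iα = kMRa, so f = kMa.
Hence a = g sinθ/(1+k) = 9.81×sin25.6°/1.5 = 2.826 m/s².
Starting from rest, L = ½at², so t = √(2L/a) = √(2×2.56/2.826) ≈ 1.35 s.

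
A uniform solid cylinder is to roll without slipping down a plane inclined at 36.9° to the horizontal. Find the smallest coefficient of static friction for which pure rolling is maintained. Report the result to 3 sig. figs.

With I = (1/2)MR², the ratio k = I/(MR²) is 0.5.
Translational: Mg sinθ − f = Ma. Rotational about the CM: fR = Iα = kMRa, so f = kMa.
These give a = g sinθ/(1+k) and the required friction f = kMg sinθ/(1+k).
The normal force is N = Mg cosθ, so μ_min = f/N = k tanθ/(1+k).
μ_min = 0.5 × tan36.9° / 1.5 ≈ 0.250.

μ_min ≈ 0.250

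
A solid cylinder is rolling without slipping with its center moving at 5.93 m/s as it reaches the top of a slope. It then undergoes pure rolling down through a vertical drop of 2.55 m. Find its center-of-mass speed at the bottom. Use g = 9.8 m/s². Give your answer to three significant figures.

v ≈ 8.28 m/s

The moment of inertia is (1/2)MR², giving k ≡ I/(MR²) = 0.5.
Pure rolling means v = ωR; then KE = ½Mv² + ½I(v/R)² = ½(1+k)Mv² = (3/4)Mv².
Conserving energy between top and bottom: (3/4)Mv² = (3/4)Mv₀² + Mgh, hence v² = v₀² + 2gh/(1+k).
v = √(5.93² + 2×9.8×2.55/1.5) = √68.48 ≈ 8.28 m/s.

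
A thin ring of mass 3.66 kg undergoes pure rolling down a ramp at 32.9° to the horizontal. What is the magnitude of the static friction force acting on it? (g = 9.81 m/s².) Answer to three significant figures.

Here I = MR², so the shape factor k = I/(MR²) = 1.
Translational: Mg sinθ − f = Ma. Rotational about the CM: fR = Iα = kMRa, so f = kMa.
Combining, a = g sinθ/(1+k) and f = kMa = kMg sinθ/(1+k).
f = 1 × 3.66 × 9.81 × sin32.9° / 2 ≈ 9.75 N.

f ≈ 9.75 N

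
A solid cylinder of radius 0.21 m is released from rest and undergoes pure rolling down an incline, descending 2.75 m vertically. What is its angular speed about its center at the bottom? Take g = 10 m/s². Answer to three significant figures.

ω ≈ 28.8 rad/s

For this body I = (1/2)MR², i.e. k = I/(MR²) = 0.5.
Since it rolls without slipping, ω = v/R and KE = ½Mv² + ½Iω² = ½(1+k)Mv² = (3/4)Mv².
Energy conservation Mgh = ½(1+k)Mv² gives v = √(2gh/(1+k)) = √(2 × 10 × 2.75 / 1.5) = 6.055 m/s.
The angular speed follows from ω = v/R = 6.055/0.21 ≈ 28.8 rad/s.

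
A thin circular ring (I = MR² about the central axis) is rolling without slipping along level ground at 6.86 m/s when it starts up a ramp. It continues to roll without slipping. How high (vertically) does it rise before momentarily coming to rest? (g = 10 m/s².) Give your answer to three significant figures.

h ≈ 4.71 m

The moment of inertia is MR², giving k ≡ I/(MR²) = 1.
The rolling condition ω = v/R makes the rotational term ½I(v/R)² = ½kMv², so KE_total = ½(1+k)Mv² = Mv².
At the top the kinetic energy is zero, so Mv₀² = Mgh.
Thus h = (1+k)v₀²/(2g) = 2 × 6.86² / (2 × 10) ≈ 4.71 m.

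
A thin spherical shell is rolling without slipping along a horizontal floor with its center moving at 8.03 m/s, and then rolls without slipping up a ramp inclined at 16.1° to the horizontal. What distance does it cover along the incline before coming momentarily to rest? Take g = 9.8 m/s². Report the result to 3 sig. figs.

d ≈ 19.8 m

Here I = (2/3)MR², so the shape factor k = I/(MR²) = 2/3.
Pure rolling means v = ωR; then KE = ½Mv² + ½I(v/R)² = ½(1+k)Mv² = (5/6)Mv².
Setting this equal to Mgh gives the vertical rise h = (1+k)v₀²/(2g) = 1.667×8.03²/(2×9.8) = 5.483 m.
Along the incline, d = h/sinθ = 5.483/sin16.1° ≈ 19.8 m.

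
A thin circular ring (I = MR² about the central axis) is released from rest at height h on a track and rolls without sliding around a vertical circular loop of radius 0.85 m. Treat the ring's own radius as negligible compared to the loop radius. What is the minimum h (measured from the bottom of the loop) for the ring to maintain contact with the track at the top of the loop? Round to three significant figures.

h_min ≈ 2.55 m

For this body I = MR², i.e. k = I/(MR²) = 1.
At the top of the loop, the minimum-contact condition is Mg = Mv_top²/r, so v_top² = gr.
With ω = v/R, the kinetic energy at speed v is ½(1+k)Mv² = Mv².
Energy conservation from release (height h) to the top (height 2r): Mgh = Mg(2r) + M·gr.
Thus h_min = 2r + (1+k)r/2 = r(2 + 2/2) = 0.85 × 3 ≈ 2.55 m.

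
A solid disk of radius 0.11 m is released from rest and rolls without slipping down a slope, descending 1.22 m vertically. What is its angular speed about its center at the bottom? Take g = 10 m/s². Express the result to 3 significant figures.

Here I = (1/2)MR², so the shape factor k = I/(MR²) = 0.5.
Rolling without slipping gives ω = v/R, so the total kinetic energy is ½Mv² + ½Iω² = ½(1+k)Mv² = (3/4)Mv².
Energy conservation Mgh = ½(1+k)Mv² gives v = √(2gh/(1+k)) = √(2 × 10 × 1.22 / 1.5) = 4.033 m/s.
The angular speed follows from ω = v/R = 4.033/0.11 ≈ 36.7 rad/s.

ω ≈ 36.7 rad/s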